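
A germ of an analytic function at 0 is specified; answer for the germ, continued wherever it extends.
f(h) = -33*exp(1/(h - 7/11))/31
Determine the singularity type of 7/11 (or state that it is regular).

The point is an essential singularity.

The exponent 1/(h - (7/11)) has a pole at 7/11, so exp(1/(h - (7/11))) takes every nonzero value near it: an essential singularity (not a pole of any order).


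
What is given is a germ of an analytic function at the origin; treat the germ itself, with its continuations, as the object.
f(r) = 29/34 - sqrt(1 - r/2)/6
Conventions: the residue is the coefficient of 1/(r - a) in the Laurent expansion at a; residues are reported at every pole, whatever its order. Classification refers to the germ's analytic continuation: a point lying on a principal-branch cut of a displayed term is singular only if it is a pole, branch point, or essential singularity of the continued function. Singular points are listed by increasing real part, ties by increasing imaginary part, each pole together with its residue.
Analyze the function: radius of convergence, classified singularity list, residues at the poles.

Branch term (-1/6)*sqrt(1 - r/(2)): its argument vanishes at r = 2, a square-root branch point, modulus 2.
The radius of convergence is the smallest modulus among the singular points: 2.

Radius of convergence at 0: 2.
At 2: an algebraic (square-root) branch point.


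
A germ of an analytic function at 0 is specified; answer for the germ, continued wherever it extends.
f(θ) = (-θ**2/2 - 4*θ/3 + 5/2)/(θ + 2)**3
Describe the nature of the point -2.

The point is a pole of order 3.

The denominator factor θ + 2 vanishes at -2 and appears to the power 3; the numerator there equals 19/6, nonzero, and no other factor vanishes.
Hence a pole whose order is the multiplicity, 3.


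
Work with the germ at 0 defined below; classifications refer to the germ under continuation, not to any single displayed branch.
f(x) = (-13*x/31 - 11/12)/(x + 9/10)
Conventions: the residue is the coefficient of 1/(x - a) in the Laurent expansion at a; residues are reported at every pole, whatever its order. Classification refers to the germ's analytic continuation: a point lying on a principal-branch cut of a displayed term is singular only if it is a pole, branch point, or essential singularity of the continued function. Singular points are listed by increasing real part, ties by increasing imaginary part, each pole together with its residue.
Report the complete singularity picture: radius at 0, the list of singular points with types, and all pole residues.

Denominator factor (x + 9/10): pole of order 1 at -9/10, modulus 9/10.
The radius of convergence is the smallest modulus among the singular points: 9/10.
At the order-1 pole -9/10 set g(x) = (x - (-9/10))*f(x) = -13*x/31 - 11/12.
Simple pole: residue = g(a) at a = -9/10, which is -1003/1860.

Radius of convergence at 0: 9/10.
At -9/10: a pole of order 1; residue -1003/1860.


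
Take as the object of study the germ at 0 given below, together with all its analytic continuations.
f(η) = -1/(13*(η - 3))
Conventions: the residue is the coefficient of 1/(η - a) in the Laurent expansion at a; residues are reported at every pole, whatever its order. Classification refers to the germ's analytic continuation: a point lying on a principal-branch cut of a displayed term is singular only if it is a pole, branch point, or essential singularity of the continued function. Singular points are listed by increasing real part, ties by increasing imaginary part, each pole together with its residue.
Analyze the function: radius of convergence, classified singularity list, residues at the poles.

Radius of convergence at 0: 3.
At 3: a pole of order 1; residue -1/13.

Denominator factor (η - 3): pole of order 1 at 3, modulus 3.
The radius of convergence is the smallest modulus among the singular points: 3.
At the order-1 pole 3 set g(η) = (η - (3))*f(η) = -1/13.
Simple pole: residue = g(a) at a = 3, which is -1/13.


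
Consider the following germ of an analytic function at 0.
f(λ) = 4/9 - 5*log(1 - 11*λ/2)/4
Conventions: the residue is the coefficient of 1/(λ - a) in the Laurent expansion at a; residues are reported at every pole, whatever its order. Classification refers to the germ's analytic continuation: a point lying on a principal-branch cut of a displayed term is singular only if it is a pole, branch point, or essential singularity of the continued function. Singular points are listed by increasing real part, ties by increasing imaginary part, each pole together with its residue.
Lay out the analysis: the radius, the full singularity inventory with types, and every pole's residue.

Radius of convergence at 0: 2/11.
At 2/11: a logarithmic branch point.

Branch term (-5/4)*log(1 - λ/(2/11)): its argument vanishes at λ = 2/11, a logarithmic branch point, modulus 2/11.
The radius of convergence is the smallest modulus among the singular points: 2/11.


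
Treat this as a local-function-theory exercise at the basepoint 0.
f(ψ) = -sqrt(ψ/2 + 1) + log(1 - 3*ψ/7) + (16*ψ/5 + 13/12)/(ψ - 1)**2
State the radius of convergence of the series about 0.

Denominator factor (ψ - 1)^2: pole of order 2 at 1, modulus 1.
Branch term (1)*log(1 - ψ/(7/3)): its argument vanishes at ψ = 7/3, a logarithmic branch point, modulus 7/3.
Branch term (-1)*sqrt(1 - ψ/(-2)): its argument vanishes at ψ = -2, a square-root branch point, modulus 2.
The radius of convergence is the smallest modulus among the singular points: 1.

The radius of convergence is 1.


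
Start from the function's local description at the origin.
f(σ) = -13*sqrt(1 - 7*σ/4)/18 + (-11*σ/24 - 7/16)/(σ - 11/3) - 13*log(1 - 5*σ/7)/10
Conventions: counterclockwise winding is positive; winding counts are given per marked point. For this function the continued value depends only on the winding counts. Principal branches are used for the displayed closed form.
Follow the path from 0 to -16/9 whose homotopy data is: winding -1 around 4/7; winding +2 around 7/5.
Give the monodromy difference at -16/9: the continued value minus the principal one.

Continued minus principal equals ((13/27)*sqrt(37)) - ((26/5)*pi)*i.

The rational part is single-valued and drops out of the difference; each branch term changes only by its own monodromy.
(-13/18)*sqrt(1 - σ/(4/7)): winding -1 is odd, the square root flips sign, contributing -2*(-13/18)*sqrt(1 - (-16/9)/(4/7)) = -2*(-13/18)*sqrt(37/9) = (13/27)*sqrt(37).
(-13/10)*log(1 - σ/(7/5)): each positive loop around 7/5 adds 2*pi*i to the log, so winding +2 contributes (-13/10)*(2)*2*pi*i = -(26/5)*pi*i.
Summing the contributions at σ = -16/9 gives ((13/27)*sqrt(37)) - ((26/5)*pi)*i.


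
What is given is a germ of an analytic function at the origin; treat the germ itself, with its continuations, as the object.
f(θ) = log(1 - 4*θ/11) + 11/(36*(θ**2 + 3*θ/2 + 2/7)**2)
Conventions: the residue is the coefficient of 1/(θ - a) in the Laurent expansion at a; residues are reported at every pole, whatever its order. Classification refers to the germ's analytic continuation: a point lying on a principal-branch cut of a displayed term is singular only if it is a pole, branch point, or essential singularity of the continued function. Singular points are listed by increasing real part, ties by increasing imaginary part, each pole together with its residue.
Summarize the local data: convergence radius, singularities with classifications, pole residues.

Radius of convergence at 0: 3/4 - (1/28)*sqrt(217).
At -3/4 - (1/28)*sqrt(217): a pole of order 2; residue (308/8649)*sqrt(217).
At -3/4 + (1/28)*sqrt(217): a pole of order 2; residue -(308/8649)*sqrt(217).
At 11/4: a logarithmic branch point.

Denominator factor (θ**2 + 3*θ/2 + 2/7)^2: discriminant 31/28, real irrational roots -3/4 + (1/28)*sqrt(217) and -3/4 - (1/28)*sqrt(217); poles of order 2, moduli 3/4 - (1/28)*sqrt(217) and 3/4 + (1/28)*sqrt(217).
Branch term (1)*log(1 - θ/(11/4)): its argument vanishes at θ = 11/4, a logarithmic branch point, modulus 11/4.
The radius of convergence is the smallest modulus among the singular points: 3/4 - (1/28)*sqrt(217).
The branch term is analytic at -3/4 - (1/28)*sqrt(217) and contributes nothing to the residue; only the rational part matters.
The factor θ**2 + 3*θ/2 + 2/7 splits as (θ - a)(θ - a') with a = -3/4 - (1/28)*sqrt(217), a' = -3/4 + (1/28)*sqrt(217). At the order-2 pole a set g(θ) = (θ - a)^2*(rational part) = [11/36] / (θ - a')^2.
Order-2 pole: residue = g'(a); g'(-3/4 - (1/28)*sqrt(217)) = (308/8649)*sqrt(217), so the residue is (308/8649)*sqrt(217).
The branch term is analytic at -3/4 + (1/28)*sqrt(217) and contributes nothing to the residue; only the rational part matters.
The factor θ**2 + 3*θ/2 + 2/7 splits as (θ - a)(θ - a') with a = -3/4 + (1/28)*sqrt(217), a' = -3/4 - (1/28)*sqrt(217). At the order-2 pole a set g(θ) = (θ - a)^2*(rational part) = [11/36] / (θ - a')^2.
Order-2 pole: residue = g'(a); g'(-3/4 + (1/28)*sqrt(217)) = -(308/8649)*sqrt(217), so the residue is -(308/8649)*sqrt(217).
List the singular points by increasing real part (a conjugate pair: the negative imaginary part first).


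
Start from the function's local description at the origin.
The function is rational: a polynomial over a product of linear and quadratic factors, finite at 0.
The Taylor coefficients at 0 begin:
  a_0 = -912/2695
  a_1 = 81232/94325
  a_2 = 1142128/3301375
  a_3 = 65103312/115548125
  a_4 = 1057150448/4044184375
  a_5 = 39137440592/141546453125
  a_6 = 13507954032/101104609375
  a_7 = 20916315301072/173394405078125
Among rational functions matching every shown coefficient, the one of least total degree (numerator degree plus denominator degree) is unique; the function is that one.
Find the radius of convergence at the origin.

No rational of total degree below 4 reproduces all 8 coefficients; solving the [1/3] Pade equations on them gives f(τ) = (16*τ/3 - 19/11)/((τ - 7/4)**2*(τ + 5/3)), whose expansion matches every shown term.
Denominator factor (τ - 7/4)^2: pole of order 2 at 7/4, modulus 7/4.
Denominator factor (τ + 5/3): pole of order 1 at -5/3, modulus 5/3.
The radius of convergence is the smallest modulus among the singular points: 5/3.

The radius of convergence is 5/3.


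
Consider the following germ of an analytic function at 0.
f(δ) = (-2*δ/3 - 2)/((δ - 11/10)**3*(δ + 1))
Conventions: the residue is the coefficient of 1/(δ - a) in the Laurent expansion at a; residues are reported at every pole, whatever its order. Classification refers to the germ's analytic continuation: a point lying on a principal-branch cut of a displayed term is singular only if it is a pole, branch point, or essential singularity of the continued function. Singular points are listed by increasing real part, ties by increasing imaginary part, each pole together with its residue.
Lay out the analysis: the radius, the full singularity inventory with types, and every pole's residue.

Radius of convergence at 0: 1.
At -1: a pole of order 1; residue 4000/27783.
At 11/10: a pole of order 3; residue -4000/27783.

Denominator factor (δ + 1): pole of order 1 at -1, modulus 1.
Denominator factor (δ - 11/10)^3: pole of order 3 at 11/10, modulus 11/10.
The radius of convergence is the smallest modulus among the singular points: 1.
At the order-1 pole -1 set g(δ) = (δ - (-1))*f(δ) = (-2*δ/3 - 2)/(δ - 11/10)**3.
Simple pole: residue = g(a) at a = -1, which is 4000/27783.
At the order-3 pole 11/10 set g(δ) = (δ - (11/10))^3*f(δ) = (-2*δ/3 - 2)/(δ + 1).
Order-3 pole: residue = g''(a)/2; g''(11/10) = -8000/27783, so the residue is -4000/27783.
List the singular points by increasing real part (a conjugate pair: the negative imaginary part first).


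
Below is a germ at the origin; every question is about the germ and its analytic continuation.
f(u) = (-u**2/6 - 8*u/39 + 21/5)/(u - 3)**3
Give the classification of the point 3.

The denominator factor u - 3 vanishes at 3 and appears to the power 3; the numerator there equals 271/130, nonzero, and no other factor vanishes.
Hence a pole whose order is the multiplicity, 3.

The point is a pole of order 3.


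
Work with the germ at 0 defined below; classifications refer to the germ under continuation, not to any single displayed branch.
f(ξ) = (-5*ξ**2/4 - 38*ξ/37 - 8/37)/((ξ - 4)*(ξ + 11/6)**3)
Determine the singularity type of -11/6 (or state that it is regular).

The point is a pole of order 3.

The denominator factor ξ + 11/6 vanishes at -11/6 and appears to the power 3; the numerator there equals -365/144, nonzero, and no other factor vanishes.
Hence a pole whose order is the multiplicity, 3.


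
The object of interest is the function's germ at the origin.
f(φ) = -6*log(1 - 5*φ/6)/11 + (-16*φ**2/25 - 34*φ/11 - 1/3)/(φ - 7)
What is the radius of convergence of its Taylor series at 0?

The radius of convergence is 6/5.

Denominator factor (φ - 7): pole of order 1 at 7, modulus 7.
Branch term (-6/11)*log(1 - φ/(6/5)): its argument vanishes at φ = 6/5, a logarithmic branch point, modulus 6/5.
The radius of convergence is the smallest modulus among the singular points: 6/5.


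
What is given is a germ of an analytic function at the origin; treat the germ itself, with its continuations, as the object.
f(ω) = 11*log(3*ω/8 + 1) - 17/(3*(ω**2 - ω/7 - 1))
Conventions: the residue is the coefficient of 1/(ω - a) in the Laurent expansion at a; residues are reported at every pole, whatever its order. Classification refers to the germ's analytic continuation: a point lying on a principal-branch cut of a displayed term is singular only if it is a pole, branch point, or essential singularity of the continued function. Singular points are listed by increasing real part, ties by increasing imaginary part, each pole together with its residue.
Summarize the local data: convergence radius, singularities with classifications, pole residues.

Radius of convergence at 0: -1/14 + (1/14)*sqrt(197).
At -8/3: a logarithmic branch point.
At 1/14 - (1/14)*sqrt(197): a pole of order 1; residue (119/591)*sqrt(197).
At 1/14 + (1/14)*sqrt(197): a pole of order 1; residue -(119/591)*sqrt(197).

Denominator factor (ω**2 - ω/7 - 1): discriminant 197/49, real irrational roots 1/14 + (1/14)*sqrt(197) and 1/14 - (1/14)*sqrt(197); poles of order 1, moduli 1/14 + (1/14)*sqrt(197) and -1/14 + (1/14)*sqrt(197).
Branch term (11)*log(1 - ω/(-8/3)): its argument vanishes at ω = -8/3, a logarithmic branch point, modulus 8/3.
The radius of convergence is the smallest modulus among the singular points: -1/14 + (1/14)*sqrt(197).
The branch term is analytic at 1/14 - (1/14)*sqrt(197) and contributes nothing to the residue; only the rational part matters.
The factor ω**2 - ω/7 - 1 splits as (ω - a)(ω - a') with a = 1/14 - (1/14)*sqrt(197), a' = 1/14 + (1/14)*sqrt(197). At the order-1 pole a set g(ω) = (ω - a)*(rational part) = [-17/3] / (ω - a').
Simple pole: residue = g(a) at a = 1/14 - (1/14)*sqrt(197), which is (119/591)*sqrt(197).
The branch term is analytic at 1/14 + (1/14)*sqrt(197) and contributes nothing to the residue; only the rational part matters.
The factor ω**2 - ω/7 - 1 splits as (ω - a)(ω - a') with a = 1/14 + (1/14)*sqrt(197), a' = 1/14 - (1/14)*sqrt(197). At the order-1 pole a set g(ω) = (ω - a)*(rational part) = [-17/3] / (ω - a').
Simple pole: residue = g(a) at a = 1/14 + (1/14)*sqrt(197), which is -(119/591)*sqrt(197).
List the singular points by increasing real part (a conjugate pair: the negative imaginary part first).


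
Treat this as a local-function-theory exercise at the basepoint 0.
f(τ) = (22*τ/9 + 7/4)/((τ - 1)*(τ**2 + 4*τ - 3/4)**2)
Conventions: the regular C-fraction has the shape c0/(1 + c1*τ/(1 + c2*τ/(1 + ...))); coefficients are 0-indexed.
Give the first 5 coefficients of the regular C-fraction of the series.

Taylor coefficients (expand at 0): a_0 = -28/9, a_1 = -3292/81, a_2 = -87668/243, a_3 = -223868/81, a_4 = -42875092/2187.
c0 = a_0 = -28/9. Peel one level at a time: if S = 1 + c*τ/S' with S'(0) = 1, then c is the τ-coefficient of S and S' = c*τ/(S - 1).
S_1 = c0/f = 1 + (-823/63)*τ + (217072/3969)*τ^2 + ...; c1 = -823/63.
S_2 = c1*τ/(S_1 - 1) = 1 + (217072/51849)*τ + (65807320/6095961)*τ^2 + ...; c2 = 217072/51849.
S_3 = c2*τ/(S_2 - 1) = 1 + (-57581405/22331282)*τ + (417681677/736253956)*τ^2 + ...; c3 = -57581405/22331282.
S_4 = c3*τ/(S_3 - 1) = 1 + (49107431453/223201977610)*τ + ...; c4 = 49107431453/223201977610.

The regular C-fraction coefficients are [-28/9, -823/63, 217072/51849, -57581405/22331282, 49107431453/223201977610].


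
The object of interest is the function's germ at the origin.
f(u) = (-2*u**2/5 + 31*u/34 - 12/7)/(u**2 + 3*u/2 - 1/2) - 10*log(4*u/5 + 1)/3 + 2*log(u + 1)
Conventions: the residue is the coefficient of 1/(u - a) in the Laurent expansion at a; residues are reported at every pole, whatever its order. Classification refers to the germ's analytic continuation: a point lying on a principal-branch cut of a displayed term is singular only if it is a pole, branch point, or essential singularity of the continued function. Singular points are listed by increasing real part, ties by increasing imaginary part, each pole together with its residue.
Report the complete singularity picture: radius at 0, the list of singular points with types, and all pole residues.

Denominator factor (u**2 + 3*u/2 - 1/2): discriminant 17/4, real irrational roots -3/4 + (1/4)*sqrt(17) and -3/4 - (1/4)*sqrt(17); poles of order 1, moduli -3/4 + (1/4)*sqrt(17) and 3/4 + (1/4)*sqrt(17).
Branch term (2)*log(1 - u/(-1)): its argument vanishes at u = -1, a logarithmic branch point, modulus 1.
Branch term (-10/3)*log(1 - u/(-5/4)): its argument vanishes at u = -5/4, a logarithmic branch point, modulus 5/4.
The radius of convergence is the smallest modulus among the singular points: -3/4 + (1/4)*sqrt(17).
The branch terms are analytic at -3/4 - (1/4)*sqrt(17) and contribute nothing to the residue; only the rational part matters.
The factor u**2 + 3*u/2 - 1/2 splits as (u - a)(u - a') with a = -3/4 - (1/4)*sqrt(17), a' = -3/4 + (1/4)*sqrt(17). At the order-1 pole a set g(u) = (u - a)*(rational part) = [-2*u**2/5 + 31*u/34 - 12/7] / (u - a').
Simple pole: residue = g(a) at a = -3/4 - (1/4)*sqrt(17), which is 257/340 + (14509/40460)*sqrt(17).
The branch terms are analytic at -3/4 + (1/4)*sqrt(17) and contribute nothing to the residue; only the rational part matters.
The factor u**2 + 3*u/2 - 1/2 splits as (u - a)(u - a') with a = -3/4 + (1/4)*sqrt(17), a' = -3/4 - (1/4)*sqrt(17). At the order-1 pole a set g(u) = (u - a)*(rational part) = [-2*u**2/5 + 31*u/34 - 12/7] / (u - a').
Simple pole: residue = g(a) at a = -3/4 + (1/4)*sqrt(17), which is 257/340 - (14509/40460)*sqrt(17).
List the singular points by increasing real part (a conjugate pair: the negative imaginary part first).

Radius of convergence at 0: -3/4 + (1/4)*sqrt(17).
At -3/4 - (1/4)*sqrt(17): a pole of order 1; residue 257/340 + (14509/40460)*sqrt(17).
At -5/4: a logarithmic branch point.
At -1: a logarithmic branch point.
At -3/4 + (1/4)*sqrt(17): a pole of order 1; residue 257/340 - (14509/40460)*sqrt(17).


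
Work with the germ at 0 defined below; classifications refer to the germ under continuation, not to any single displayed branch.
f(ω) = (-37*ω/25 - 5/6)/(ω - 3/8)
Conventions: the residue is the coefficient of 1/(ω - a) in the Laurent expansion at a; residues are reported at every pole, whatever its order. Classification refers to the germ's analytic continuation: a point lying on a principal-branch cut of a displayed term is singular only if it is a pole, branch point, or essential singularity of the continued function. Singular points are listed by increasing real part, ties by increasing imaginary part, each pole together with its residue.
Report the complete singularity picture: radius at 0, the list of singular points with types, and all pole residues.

Denominator factor (ω - 3/8): pole of order 1 at 3/8, modulus 3/8.
The radius of convergence is the smallest modulus among the singular points: 3/8.
At the order-1 pole 3/8 set g(ω) = (ω - (3/8))*f(ω) = -37*ω/25 - 5/6.
Simple pole: residue = g(a) at a = 3/8, which is -833/600.

Radius of convergence at 0: 3/8.
At 3/8: a pole of order 1; residue -833/600.


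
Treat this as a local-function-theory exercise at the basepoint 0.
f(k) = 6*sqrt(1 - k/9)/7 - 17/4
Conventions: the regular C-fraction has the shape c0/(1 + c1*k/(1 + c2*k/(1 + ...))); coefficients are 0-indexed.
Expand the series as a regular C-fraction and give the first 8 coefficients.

The regular C-fraction coefficients are [-95/28, -4/285, -47/3420, -95/1692, 1/1692, 47/36, -49/36, -1/1764].

Taylor coefficients (expand at 0): a_0 = -95/28, a_1 = -1/21, a_2 = -1/756, a_3 = -1/13608, a_4 = -5/979776, a_5 = -1/2519424, a_6 = -1/30233088, a_7 = -11/3809369088.
c0 = a_0 = -95/28. Peel one level at a time: if S = 1 + c*k/S' with S'(0) = 1, then c is the k-coefficient of S and S' = c*k/(S - 1).
S_1 = c0/f = 1 + (-4/285)*k + (-47/243675)*k^2 + ...; c1 = -4/285.
S_2 = c1*k/(S_1 - 1) = 1 + (-47/3420)*k + (-1/1296)*k^2 + ...; c2 = -47/3420.
S_3 = c2*k/(S_2 - 1) = 1 + (-95/1692)*k + (95/2862864)*k^2 + ...; c3 = -95/1692.
S_4 = c3*k/(S_3 - 1) = 1 + (1/1692)*k + (-1/1296)*k^2 + ...; c4 = 1/1692.
S_5 = c4*k/(S_4 - 1) = 1 + (47/36)*k + (2303/1296)*k^2 + ...; c5 = 47/36.
S_6 = c5*k/(S_5 - 1) = 1 + (-49/36)*k + (-1/1296)*k^2 + ...; c6 = -49/36.
S_7 = c6*k/(S_6 - 1) = 1 + (-1/1764)*k + ...; c7 = -1/1764.


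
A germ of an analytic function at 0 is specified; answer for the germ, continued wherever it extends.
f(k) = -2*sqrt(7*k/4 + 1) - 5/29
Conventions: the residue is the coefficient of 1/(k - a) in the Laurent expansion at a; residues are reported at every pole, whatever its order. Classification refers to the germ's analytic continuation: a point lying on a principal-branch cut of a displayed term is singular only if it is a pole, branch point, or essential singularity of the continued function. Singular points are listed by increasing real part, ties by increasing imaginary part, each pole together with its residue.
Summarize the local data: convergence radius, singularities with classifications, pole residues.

Branch term (-2)*sqrt(1 - k/(-4/7)): its argument vanishes at k = -4/7, a square-root branch point, modulus 4/7.
The radius of convergence is the smallest modulus among the singular points: 4/7.

Radius of convergence at 0: 4/7.
At -4/7: an algebraic (square-root) branch point.


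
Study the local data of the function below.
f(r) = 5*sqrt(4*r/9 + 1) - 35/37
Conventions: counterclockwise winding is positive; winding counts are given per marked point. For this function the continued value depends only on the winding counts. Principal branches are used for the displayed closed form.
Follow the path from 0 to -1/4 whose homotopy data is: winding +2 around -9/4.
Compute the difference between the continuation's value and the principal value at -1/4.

The rational part is single-valued and drops out of the difference; each branch term changes only by its own monodromy.
(5)*sqrt(1 - r/(-9/4)): winding +2 is even, the square root returns to the same sheet, contribution 0.
Summing the contributions at r = -1/4 gives 0.

Continued minus principal equals 0.


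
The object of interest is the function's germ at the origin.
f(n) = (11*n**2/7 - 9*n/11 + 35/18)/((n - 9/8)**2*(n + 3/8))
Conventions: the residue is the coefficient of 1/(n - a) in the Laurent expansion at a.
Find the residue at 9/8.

At the order-2 pole 9/8 set g(n) = (n - (9/8))^2*f(n) = (11*n**2/7 - 9*n/11 + 35/18)/(n + 3/8).
Order-2 pole: residue = g'(a); g'(9/8) = 47167/99792, so the residue is 47167/99792.

The residue is 47167/99792.


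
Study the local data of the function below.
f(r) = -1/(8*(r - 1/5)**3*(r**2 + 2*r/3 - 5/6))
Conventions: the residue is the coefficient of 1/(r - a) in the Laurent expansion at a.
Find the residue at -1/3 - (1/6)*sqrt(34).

The factor r**2 + 2*r/3 - 5/6 splits as (r - a)(r - a') with a = -1/3 - (1/6)*sqrt(34), a' = -1/3 + (1/6)*sqrt(34). At the order-1 pole a set g(r) = (r - a)*f(r) = [-1/(8*(r - 1/5)**3)] / (r - a').
Simple pole: residue = g(a) at a = -1/3 - (1/6)*sqrt(34), which is -505625/1293732 + (350750/5498361)*sqrt(34).

The residue is -505625/1293732 + (350750/5498361)*sqrt(34).


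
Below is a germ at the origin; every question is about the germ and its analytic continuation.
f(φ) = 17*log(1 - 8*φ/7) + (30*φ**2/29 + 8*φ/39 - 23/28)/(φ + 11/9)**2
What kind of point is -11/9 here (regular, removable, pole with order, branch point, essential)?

The denominator factor φ + 11/9 vanishes at -11/9 and appears to the power 2; the numerator there equals 134867/285012, nonzero, and no other factor vanishes.
The branch terms are analytic at this point.
Hence a pole whose order is the multiplicity, 2.

The point is a pole of order 2.


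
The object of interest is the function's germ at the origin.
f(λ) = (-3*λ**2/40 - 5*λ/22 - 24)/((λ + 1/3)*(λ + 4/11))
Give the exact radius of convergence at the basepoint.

Denominator factor (λ + 1/3): pole of order 1 at -1/3, modulus 1/3.
Denominator factor (λ + 4/11): pole of order 1 at -4/11, modulus 4/11.
The radius of convergence is the smallest modulus among the singular points: 1/3.

The radius of convergence is 1/3.


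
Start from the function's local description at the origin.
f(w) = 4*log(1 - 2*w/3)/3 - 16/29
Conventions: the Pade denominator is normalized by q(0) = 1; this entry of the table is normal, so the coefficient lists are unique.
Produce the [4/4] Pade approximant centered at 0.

Taylor coefficients needed (expand at 0): a_0 = -16/29, a_1 = -8/9, a_2 = -8/27, a_3 = -32/243, a_4 = -16/243, a_5 = -128/3645, a_6 = -128/6561, a_7 = -512/45927, a_8 = -128/19683.
Write the denominator as Q(w) = 1 + q1*w + q2*w^2 + q3*w^3 + q4*w^4. Requiring Q*f - P = O(w^9) with deg P <= 4 kills the coefficients of w^5..w^8 in Q*f:
  w^5: a_5 + q1*a_4 + q2*a_3 + q3*a_2 + q4*a_1 = 0, i.e. -128/3645 + (-16/243)*q1 + (-32/243)*q2 + (-8/27)*q3 + (-8/9)*q4 = 0.
  w^6: a_6 + q1*a_5 + q2*a_4 + q3*a_3 + q4*a_2 = 0, i.e. -128/6561 + (-128/3645)*q1 + (-16/243)*q2 + (-32/243)*q3 + (-8/27)*q4 = 0.
  w^7: a_7 + q1*a_6 + q2*a_5 + q3*a_4 + q4*a_3 = 0, i.e. -512/45927 + (-128/6561)*q1 + (-128/3645)*q2 + (-16/243)*q3 + (-32/243)*q4 = 0.
  w^8: a_8 + q1*a_7 + q2*a_6 + q3*a_5 + q4*a_4 = 0, i.e. -128/19683 + (-512/45927)*q1 + (-128/6561)*q2 + (-128/3645)*q3 + (-16/243)*q4 = 0.
Solving this linear system: q1 = -4/3, q2 = 4/7, q3 = -16/189, q4 = 8/2835.
The numerator is Q*f truncated at degree 4: P0 = a_0 = -16/29; P1 = a_1 + q1*a_0 = -40/261; P2 = a_2 + q1*a_1 + q2*a_0 = 1048/1827; P3 = a_3 + q1*a_2 + q2*a_1 + q3*a_0 = -9760/49329; P4 = a_4 + q1*a_3 + q2*a_2 + q3*a_1 + q4*a_0 = 10448/739935.

The Pade approximant has numerator coefficients [-16/29, -40/261, 1048/1827, -9760/49329, 10448/739935]; denominator coefficients [1, -4/3, 4/7, -16/189, 8/2835].


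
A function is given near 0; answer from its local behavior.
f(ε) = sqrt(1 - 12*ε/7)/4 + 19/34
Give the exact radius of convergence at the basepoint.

The radius of convergence is 7/12.

Branch term (1/4)*sqrt(1 - ε/(7/12)): its argument vanishes at ε = 7/12, a square-root branch point, modulus 7/12.
The radius of convergence is the smallest modulus among the singular points: 7/12.


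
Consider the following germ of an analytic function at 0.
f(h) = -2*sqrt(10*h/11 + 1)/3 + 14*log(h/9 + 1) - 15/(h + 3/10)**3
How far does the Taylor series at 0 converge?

The radius of convergence is 3/10.

Denominator factor (h + 3/10)^3: pole of order 3 at -3/10, modulus 3/10.
Branch term (14)*log(1 - h/(-9)): its argument vanishes at h = -9, a logarithmic branch point, modulus 9.
Branch term (-2/3)*sqrt(1 - h/(-11/10)): its argument vanishes at h = -11/10, a square-root branch point, modulus 11/10.
The radius of convergence is the smallest modulus among the singular points: 3/10.


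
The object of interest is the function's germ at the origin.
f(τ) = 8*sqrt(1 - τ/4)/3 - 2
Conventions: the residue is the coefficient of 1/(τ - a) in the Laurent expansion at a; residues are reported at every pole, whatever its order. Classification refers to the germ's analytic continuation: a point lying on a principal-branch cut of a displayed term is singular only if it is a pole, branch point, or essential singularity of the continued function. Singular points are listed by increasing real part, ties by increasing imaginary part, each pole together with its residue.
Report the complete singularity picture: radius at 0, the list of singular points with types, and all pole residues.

Radius of convergence at 0: 4.
At 4: an algebraic (square-root) branch point.

Branch term (8/3)*sqrt(1 - τ/(4)): its argument vanishes at τ = 4, a square-root branch point, modulus 4.
The radius of convergence is the smallest modulus among the singular points: 4.


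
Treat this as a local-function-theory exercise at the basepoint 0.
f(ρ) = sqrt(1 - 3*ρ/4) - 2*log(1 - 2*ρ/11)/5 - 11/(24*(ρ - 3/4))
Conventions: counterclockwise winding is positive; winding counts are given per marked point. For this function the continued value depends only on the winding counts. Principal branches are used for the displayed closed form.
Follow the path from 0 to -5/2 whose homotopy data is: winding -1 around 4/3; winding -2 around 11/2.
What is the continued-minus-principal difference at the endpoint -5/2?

Continued minus principal equals (-(1/2)*sqrt(46)) + ((8/5)*pi)*i.

The rational part is single-valued and drops out of the difference; each branch term changes only by its own monodromy.
(1)*sqrt(1 - ρ/(4/3)): winding -1 is odd, the square root flips sign, contributing -2*(1)*sqrt(1 - (-5/2)/(4/3)) = -2*(1)*sqrt(23/8) = -(1/2)*sqrt(46).
(-2/5)*log(1 - ρ/(11/2)): each positive loop around 11/2 adds 2*pi*i to the log, so winding -2 contributes (-2/5)*(-2)*2*pi*i = (8/5)*pi*i.
Summing the contributions at ρ = -5/2 gives (-(1/2)*sqrt(46)) + ((8/5)*pi)*i.


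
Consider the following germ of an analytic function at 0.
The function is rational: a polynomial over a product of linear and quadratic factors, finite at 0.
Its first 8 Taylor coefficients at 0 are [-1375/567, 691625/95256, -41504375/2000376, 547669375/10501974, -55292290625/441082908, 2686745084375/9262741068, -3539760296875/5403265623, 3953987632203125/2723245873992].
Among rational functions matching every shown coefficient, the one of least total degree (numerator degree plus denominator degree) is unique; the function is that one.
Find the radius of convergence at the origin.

The radius of convergence is -3/2 + (9/10)*sqrt(5).

No rational of total degree below 6 reproduces all 8 coefficients; solving the [1/5] Pade equations on them gives f(r) = (11 - 33*r/8)/((r - 7/5)*(r**2 - 3*r - 9/5)**2), whose expansion matches every shown term.
Denominator factor (r**2 - 3*r - 9/5)^2: discriminant 81/5, real irrational roots 3/2 + (9/10)*sqrt(5) and 3/2 - (9/10)*sqrt(5); poles of order 2, moduli 3/2 + (9/10)*sqrt(5) and -3/2 + (9/10)*sqrt(5).
Denominator factor (r - 7/5): pole of order 1 at 7/5, modulus 7/5.
The radius of convergence is the smallest modulus among the singular points: -3/2 + (9/10)*sqrt(5).


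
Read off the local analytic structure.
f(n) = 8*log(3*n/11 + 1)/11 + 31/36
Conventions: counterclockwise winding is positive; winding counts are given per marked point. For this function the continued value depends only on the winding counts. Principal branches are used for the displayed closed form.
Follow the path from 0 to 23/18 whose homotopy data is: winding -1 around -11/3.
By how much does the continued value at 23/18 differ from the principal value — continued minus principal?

Continued minus principal equals -(16/11)*pi*i.

The rational part is single-valued and drops out of the difference; each branch term changes only by its own monodromy.
(8/11)*log(1 - n/(-11/3)): each positive loop around -11/3 adds 2*pi*i to the log, so winding -1 contributes (8/11)*(-1)*2*pi*i = -(16/11)*pi*i.
Summing the contributions at n = 23/18 gives -(16/11)*pi*i.


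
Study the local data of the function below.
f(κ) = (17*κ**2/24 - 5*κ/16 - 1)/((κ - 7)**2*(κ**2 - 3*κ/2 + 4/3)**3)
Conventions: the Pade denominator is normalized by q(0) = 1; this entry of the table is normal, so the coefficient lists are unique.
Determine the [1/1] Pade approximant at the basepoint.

Taylor coefficients needed (expand at 0): a_0 = -27/3136, a_1 = -12015/351232, a_2 = -1152369/19668992.
Write the denominator as Q(κ) = 1 + q1*κ. Requiring Q*f - P = O(κ^3) with deg P <= 1 kills the coefficients of κ^2..κ^2 in Q*f:
  κ^2: a_2 + q1*a_1 = 0, i.e. -1152369/19668992 + (-12015/351232)*q1 = 0.
Solving this linear system: q1 = -128041/74760.
The numerator is Q*f truncated at degree 1: P0 = a_0 = -27/3136; P1 = a_1 + q1*a_0 = -3041937/156298240.

The Pade approximant has numerator coefficients [-27/3136, -3041937/156298240]; denominator coefficients [1, -128041/74760].


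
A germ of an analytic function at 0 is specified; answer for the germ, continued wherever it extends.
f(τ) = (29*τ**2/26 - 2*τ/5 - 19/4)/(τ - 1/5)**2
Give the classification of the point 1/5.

The point is a pole of order 2.

The denominator factor τ - 1/5 vanishes at 1/5 and appears to the power 2; the numerator there equals -6221/1300, nonzero, and no other factor vanishes.
Hence a pole whose order is the multiplicity, 2.


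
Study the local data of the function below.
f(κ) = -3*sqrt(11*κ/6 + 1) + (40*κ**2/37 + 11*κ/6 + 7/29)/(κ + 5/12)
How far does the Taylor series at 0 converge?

Denominator factor (κ + 5/12): pole of order 1 at -5/12, modulus 5/12.
Branch term (-3)*sqrt(1 - κ/(-6/11)): its argument vanishes at κ = -6/11, a square-root branch point, modulus 6/11.
The radius of convergence is the smallest modulus among the singular points: 5/12.

The radius of convergence is 5/12.


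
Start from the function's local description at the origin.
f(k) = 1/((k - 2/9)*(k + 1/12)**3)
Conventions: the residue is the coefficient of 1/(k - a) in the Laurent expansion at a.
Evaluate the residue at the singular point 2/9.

At the order-1 pole 2/9 set g(k) = (k - (2/9))*f(k) = (k + 1/12)**(-3).
Simple pole: residue = g(a) at a = 2/9, which is 46656/1331.

The residue is 46656/1331.


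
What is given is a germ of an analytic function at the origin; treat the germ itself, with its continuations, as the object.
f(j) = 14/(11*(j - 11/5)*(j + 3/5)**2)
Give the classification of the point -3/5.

The denominator factor j + 3/5 vanishes at -3/5 and appears to the power 2; the numerator there equals 14/11, nonzero, and no other factor vanishes.
Hence a pole whose order is the multiplicity, 2.

The point is a pole of order 2.


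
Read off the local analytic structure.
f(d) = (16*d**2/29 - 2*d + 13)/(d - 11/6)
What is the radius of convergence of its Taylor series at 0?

The radius of convergence is 11/6.

Denominator factor (d - 11/6): pole of order 1 at 11/6, modulus 11/6.
The radius of convergence is the smallest modulus among the singular points: 11/6.


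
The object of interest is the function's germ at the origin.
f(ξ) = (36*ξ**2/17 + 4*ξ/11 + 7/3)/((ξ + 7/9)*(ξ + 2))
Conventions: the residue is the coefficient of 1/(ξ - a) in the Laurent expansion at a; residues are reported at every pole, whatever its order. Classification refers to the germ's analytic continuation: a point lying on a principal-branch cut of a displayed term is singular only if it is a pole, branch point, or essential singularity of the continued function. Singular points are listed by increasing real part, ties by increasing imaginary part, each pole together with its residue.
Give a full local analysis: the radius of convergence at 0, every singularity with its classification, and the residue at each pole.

Denominator factor (ξ + 7/9): pole of order 1 at -7/9, modulus 7/9.
Denominator factor (ξ + 2): pole of order 1 at -2, modulus 2.
The radius of convergence is the smallest modulus among the singular points: 7/9.
At the order-1 pole -2 set g(ξ) = (ξ - (-2))*f(ξ) = (36*ξ**2/17 + 4*ξ/11 + 7/3)/(ξ + 7/9).
Simple pole: residue = g(a) at a = -2, which is -16959/2057.
At the order-1 pole -7/9 set g(ξ) = (ξ - (-7/9))*f(ξ) = (36*ξ**2/17 + 4*ξ/11 + 7/3)/(ξ + 2).
Simple pole: residue = g(a) at a = -7/9, which is 5607/2057.
List the singular points by increasing real part (a conjugate pair: the negative imaginary part first).

Radius of convergence at 0: 7/9.
At -2: a pole of order 1; residue -16959/2057.
At -7/9: a pole of order 1; residue 5607/2057.


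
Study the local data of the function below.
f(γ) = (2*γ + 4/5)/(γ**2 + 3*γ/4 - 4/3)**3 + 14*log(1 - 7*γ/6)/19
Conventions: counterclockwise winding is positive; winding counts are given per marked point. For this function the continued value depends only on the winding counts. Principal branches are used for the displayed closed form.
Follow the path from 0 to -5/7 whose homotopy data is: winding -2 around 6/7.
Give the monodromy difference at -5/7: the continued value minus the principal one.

Continued minus principal equals -(56/19)*pi*i.

The rational part is single-valued and drops out of the difference; each branch term changes only by its own monodromy.
(14/19)*log(1 - γ/(6/7)): each positive loop around 6/7 adds 2*pi*i to the log, so winding -2 contributes (14/19)*(-2)*2*pi*i = -(56/19)*pi*i.
Summing the contributions at γ = -5/7 gives -(56/19)*pi*i.


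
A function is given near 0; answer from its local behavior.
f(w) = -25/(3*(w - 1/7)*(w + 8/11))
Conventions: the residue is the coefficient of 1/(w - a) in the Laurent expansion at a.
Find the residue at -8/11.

At the order-1 pole -8/11 set g(w) = (w - (-8/11))*f(w) = -25/(3*(w - 1/7)).
Simple pole: residue = g(a) at a = -8/11, which is 1925/201.

The residue is 1925/201.


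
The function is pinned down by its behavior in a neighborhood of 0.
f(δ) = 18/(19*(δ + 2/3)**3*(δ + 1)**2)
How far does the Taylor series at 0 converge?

Denominator factor (δ + 1)^2: pole of order 2 at -1, modulus 1.
Denominator factor (δ + 2/3)^3: pole of order 3 at -2/3, modulus 2/3.
The radius of convergence is the smallest modulus among the singular points: 2/3.

The radius of convergence is 2/3.


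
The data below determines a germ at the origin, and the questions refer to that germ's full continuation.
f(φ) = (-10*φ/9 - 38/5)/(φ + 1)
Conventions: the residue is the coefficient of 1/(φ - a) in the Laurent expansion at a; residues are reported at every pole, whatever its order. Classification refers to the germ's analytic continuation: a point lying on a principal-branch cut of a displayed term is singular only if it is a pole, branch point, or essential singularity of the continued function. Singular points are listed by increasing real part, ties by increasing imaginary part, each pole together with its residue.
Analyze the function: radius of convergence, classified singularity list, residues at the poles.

Radius of convergence at 0: 1.
At -1: a pole of order 1; residue -292/45.

Denominator factor (φ + 1): pole of order 1 at -1, modulus 1.
The radius of convergence is the smallest modulus among the singular points: 1.
At the order-1 pole -1 set g(φ) = (φ - (-1))*f(φ) = -10*φ/9 - 38/5.
Simple pole: residue = g(a) at a = -1, which is -292/45.


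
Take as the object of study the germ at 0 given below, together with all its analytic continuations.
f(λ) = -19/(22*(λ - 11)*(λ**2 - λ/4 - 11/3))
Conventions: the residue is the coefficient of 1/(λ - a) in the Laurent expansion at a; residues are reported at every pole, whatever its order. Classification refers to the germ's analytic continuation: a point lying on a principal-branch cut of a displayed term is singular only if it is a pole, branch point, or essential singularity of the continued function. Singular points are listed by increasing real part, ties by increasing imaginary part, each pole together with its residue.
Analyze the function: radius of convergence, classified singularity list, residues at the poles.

Denominator factor (λ**2 - λ/4 - 11/3): discriminant 707/48, real irrational roots 1/8 + (1/24)*sqrt(2121) and 1/8 - (1/24)*sqrt(2121); poles of order 1, moduli 1/8 + (1/24)*sqrt(2121) and -1/8 + (1/24)*sqrt(2121).
Denominator factor (λ - 11): pole of order 1 at 11, modulus 11.
The radius of convergence is the smallest modulus among the singular points: -1/8 + (1/24)*sqrt(2121).
The factor λ**2 - λ/4 - 11/3 splits as (λ - a)(λ - a') with a = 1/8 - (1/24)*sqrt(2121), a' = 1/8 + (1/24)*sqrt(2121). At the order-1 pole a set g(λ) = (λ - a)*f(λ) = [-19/(22*(λ - 11))] / (λ - a').
Simple pole: residue = g(a) at a = 1/8 - (1/24)*sqrt(2121), which is 57/15125 - (4959/10693375)*sqrt(2121).
The factor λ**2 - λ/4 - 11/3 splits as (λ - a)(λ - a') with a = 1/8 + (1/24)*sqrt(2121), a' = 1/8 - (1/24)*sqrt(2121). At the order-1 pole a set g(λ) = (λ - a)*f(λ) = [-19/(22*(λ - 11))] / (λ - a').
Simple pole: residue = g(a) at a = 1/8 + (1/24)*sqrt(2121), which is 57/15125 + (4959/10693375)*sqrt(2121).
At the order-1 pole 11 set g(λ) = (λ - (11))*f(λ) = -19/(22*(λ**2 - λ/4 - 11/3)).
Simple pole: residue = g(a) at a = 11, which is -114/15125.
List the singular points by increasing real part (a conjugate pair: the negative imaginary part first).

Radius of convergence at 0: -1/8 + (1/24)*sqrt(2121).
At 1/8 - (1/24)*sqrt(2121): a pole of order 1; residue 57/15125 - (4959/10693375)*sqrt(2121).
At 1/8 + (1/24)*sqrt(2121): a pole of order 1; residue 57/15125 + (4959/10693375)*sqrt(2121).
At 11: a pole of order 1; residue -114/15125.
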